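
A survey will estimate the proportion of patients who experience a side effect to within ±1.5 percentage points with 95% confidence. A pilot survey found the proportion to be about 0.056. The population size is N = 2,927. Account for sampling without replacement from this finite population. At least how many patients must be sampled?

691

For a proportion with margin E = 0.015 at 95% confidence, z = 1.960.
n = p̂(1−p̂)(z/E)² = 0.056 × 0.944 × (1.960/0.015)² = 902.59 — call this n₀.
Finite-population correction with N = 2,927: n = n₀ / (1 + (n₀−1)/N) = 902.59 / 1.308 = 690.05
Round up: n = 691.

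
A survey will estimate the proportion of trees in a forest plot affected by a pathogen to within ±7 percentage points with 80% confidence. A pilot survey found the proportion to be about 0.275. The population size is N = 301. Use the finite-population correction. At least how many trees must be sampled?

For a proportion with margin E = 0.07 at 80% confidence, z = 1.282.
n = p̂(1−p̂)(z/E)² = 0.275 × 0.725 × (1.282/0.07)² = 66.87 — call this n₀.
Finite-population correction with N = 301: n = n₀ / (1 + (n₀−1)/N) = 66.87 / 1.219 = 54.86
Round up: n = 55.

55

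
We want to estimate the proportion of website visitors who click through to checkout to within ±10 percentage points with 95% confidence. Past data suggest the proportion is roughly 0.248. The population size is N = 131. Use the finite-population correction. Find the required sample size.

47

For a proportion with margin E = 0.1 at 95% confidence, z = 1.960.
n = p̂(1−p̂)(z/E)² = 0.248 × 0.752 × (1.960/0.1)² = 71.64 — call this n₀.
Finite-population correction with N = 131: n = n₀ / (1 + (n₀−1)/N) = 71.64 / 1.539 = 46.55
Round up: n = 47.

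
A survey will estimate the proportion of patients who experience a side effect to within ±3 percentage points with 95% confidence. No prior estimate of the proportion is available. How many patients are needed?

For a proportion with margin E = 0.03 at 95% confidence, z = 1.960.
With no prior estimate, use p = 0.5, which maximizes p(1−p) at 0.25.
n = 0.25 × (z/E)² = 0.25 × (1.960/0.03)² = 1067.11
Round up: n = 1068.

1068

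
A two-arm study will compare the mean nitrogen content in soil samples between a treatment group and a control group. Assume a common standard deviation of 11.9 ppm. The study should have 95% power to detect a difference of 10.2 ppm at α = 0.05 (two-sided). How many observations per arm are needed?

36 per group

For two equal groups, n per group = 2·((z_{α/2} + z_β)·σ/δ)².
z_{α/2} = 1.960; z_β = 1.645 (power 95%).
n = 2 × (3.605 × 11.9 / 10.2)² = 2 × 17.69 = 35.38
Round up: n = 36 per group.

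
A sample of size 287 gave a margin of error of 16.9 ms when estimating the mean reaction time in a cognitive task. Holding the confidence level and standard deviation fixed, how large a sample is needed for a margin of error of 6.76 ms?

1794

Margin of error scales as 1/√n, so n₂ = n₁·(E₁/E₂)².
n₂ = 287 × (16.9/6.76)² = 287 × 6.25 = 1793.75
Round up: n₂ = 1794.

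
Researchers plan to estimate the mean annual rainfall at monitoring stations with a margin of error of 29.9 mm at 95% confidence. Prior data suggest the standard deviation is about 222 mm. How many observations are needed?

212

For a mean, the margin of error is E = z·σ/√n, so n = (zσ/E)².
At 95% confidence, z = 1.960.
n = (1.960 × 222 / 29.9)² = 211.78
Round up: n = 212.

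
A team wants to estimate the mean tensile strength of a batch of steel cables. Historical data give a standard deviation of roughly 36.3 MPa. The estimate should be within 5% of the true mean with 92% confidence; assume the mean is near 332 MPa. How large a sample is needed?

For a mean, the margin of error is E = z·σ/√n, so n = (zσ/E)².
At 92% confidence, z = 1.751.
E = 5% of 332 = 16.6 MPa.
n = (1.751 × 36.3 / 16.6)² = 14.66
Round up: n = 15.

15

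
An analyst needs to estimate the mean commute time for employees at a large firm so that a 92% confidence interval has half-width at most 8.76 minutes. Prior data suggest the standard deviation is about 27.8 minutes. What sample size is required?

31

For a mean, the margin of error is E = z·σ/√n, so n = (zσ/E)².
At 92% confidence, z = 1.751.
n = (1.751 × 27.8 / 8.76)² = 30.88
Round up: n = 31.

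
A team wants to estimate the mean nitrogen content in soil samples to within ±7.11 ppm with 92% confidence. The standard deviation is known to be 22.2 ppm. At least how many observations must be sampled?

n = 30

For a mean, the margin of error is E = z·σ/√n, so n = (zσ/E)².
At 92% confidence, z = 1.751.
n = (1.751 × 22.2 / 7.11)² = 29.89
Round up: n = 30.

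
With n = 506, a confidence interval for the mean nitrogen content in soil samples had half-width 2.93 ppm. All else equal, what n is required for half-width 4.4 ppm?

225

Margin of error scales as 1/√n, so n₂ = n₁·(E₁/E₂)².
n₂ = 506 × (2.93/4.4)² = 506 × 0.4434 = 224.36
Round up: n₂ = 225.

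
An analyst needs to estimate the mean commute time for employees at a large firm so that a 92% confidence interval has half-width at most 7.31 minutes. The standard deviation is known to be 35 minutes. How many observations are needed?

71

For a mean, the margin of error is E = z·σ/√n, so n = (zσ/E)².
At 92% confidence, z = 1.751.
n = (1.751 × 35 / 7.31)² = 70.29
Round up: n = 71.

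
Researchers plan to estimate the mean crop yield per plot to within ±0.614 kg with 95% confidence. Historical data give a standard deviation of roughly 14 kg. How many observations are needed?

For a mean, the margin of error is E = z·σ/√n, so n = (zσ/E)².
At 95% confidence, z = 1.960.
n = (1.960 × 14 / 0.614)² = 1997.25
Round up: n = 1998.

1998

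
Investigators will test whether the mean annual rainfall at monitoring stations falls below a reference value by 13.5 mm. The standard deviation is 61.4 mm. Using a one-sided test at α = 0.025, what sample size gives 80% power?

163

For a one-sample z-test, n = ((z_α + z_β)·σ/δ)².
z_α = 1.960 (one-sided α = 0.025); z_β = 0.842 (power 80% → β = 0.2).
n = (2.802 × 61.4 / 13.5)² = 162.41
Round up: n = 163.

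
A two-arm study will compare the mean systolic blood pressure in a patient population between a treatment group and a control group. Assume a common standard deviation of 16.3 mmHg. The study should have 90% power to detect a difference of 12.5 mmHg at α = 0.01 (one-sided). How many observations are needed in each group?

45 per group

For two equal groups, n per group = 2·((z_α + z_β)·σ/δ)².
z_α = 2.326; z_β = 1.282 (power 90%).
n = 2 × (3.608 × 16.3 / 12.5)² = 2 × 22.14 = 44.28
Round up: n = 45 per group.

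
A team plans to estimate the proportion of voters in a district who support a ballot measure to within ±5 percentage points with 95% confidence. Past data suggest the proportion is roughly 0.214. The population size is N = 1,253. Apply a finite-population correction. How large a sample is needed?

n = 215

For a proportion with margin E = 0.05 at 95% confidence, z = 1.960.
n = p̂(1−p̂)(z/E)² = 0.214 × 0.786 × (1.960/0.05)² = 258.47 — call this n₀.
Finite-population correction with N = 1,253: n = n₀ / (1 + (n₀−1)/N) = 258.47 / 1.205 = 214.50
Round up: n = 215.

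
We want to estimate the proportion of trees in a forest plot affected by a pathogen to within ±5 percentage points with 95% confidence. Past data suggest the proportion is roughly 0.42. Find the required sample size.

For a proportion with margin E = 0.05 at 95% confidence, z = 1.960.
n = p̂(1−p̂)(z/E)² = 0.42 × 0.58 × (1.960/0.05)² = 374.33
Round up: n = 375.

375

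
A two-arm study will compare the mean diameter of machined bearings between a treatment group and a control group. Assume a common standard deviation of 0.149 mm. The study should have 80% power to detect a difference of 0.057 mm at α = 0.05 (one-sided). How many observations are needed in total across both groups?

For two equal groups, n per group = 2·((z_α + z_β)·σ/δ)².
z_α = 1.645; z_β = 0.842 (power 80%).
n = 2 × (2.487 × 0.149 / 0.057)² = 2 × 42.26 = 84.52
Round up: n = 85 per group.
Total across both groups: 2 × 85 = 170.

170 total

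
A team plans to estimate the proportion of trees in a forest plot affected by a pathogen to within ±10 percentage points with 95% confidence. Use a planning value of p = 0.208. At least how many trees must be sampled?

For a proportion with margin E = 0.1 at 95% confidence, z = 1.960.
n = p̂(1−p̂)(z/E)² = 0.208 × 0.792 × (1.960/0.1)² = 63.28
Round up: n = 64.

64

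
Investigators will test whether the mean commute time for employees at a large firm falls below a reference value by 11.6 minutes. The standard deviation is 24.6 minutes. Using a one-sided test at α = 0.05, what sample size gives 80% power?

For a one-sample z-test, n = ((z_α + z_β)·σ/δ)².
z_α = 1.645 (one-sided α = 0.05); z_β = 0.842 (power 80% → β = 0.2).
n = (2.487 × 24.6 / 11.6)² = 27.82
Round up: n = 28.

28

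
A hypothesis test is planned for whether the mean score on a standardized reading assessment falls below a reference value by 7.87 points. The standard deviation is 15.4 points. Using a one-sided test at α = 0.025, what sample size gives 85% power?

35

For a one-sample z-test, n = ((z_α + z_β)·σ/δ)².
z_α = 1.960 (one-sided α = 0.025); z_β = 1.036 (power 85% → β = 0.15).
n = (2.996 × 15.4 / 7.87)² = 34.37
Round up: n = 35.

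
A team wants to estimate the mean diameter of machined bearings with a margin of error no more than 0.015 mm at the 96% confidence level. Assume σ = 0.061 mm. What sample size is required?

70

For a mean, the margin of error is E = z·σ/√n, so n = (zσ/E)².
At 96% confidence, z = 2.054.
n = (2.054 × 0.061 / 0.015)² = 69.77
Round up: n = 70.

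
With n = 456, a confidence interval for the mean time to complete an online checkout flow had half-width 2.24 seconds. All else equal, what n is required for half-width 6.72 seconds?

Margin of error scales as 1/√n, so n₂ = n₁·(E₁/E₂)².
n₂ = 456 × (2.24/6.72)² = 456 × 0.1111 = 50.66
Round up: n₂ = 51.

51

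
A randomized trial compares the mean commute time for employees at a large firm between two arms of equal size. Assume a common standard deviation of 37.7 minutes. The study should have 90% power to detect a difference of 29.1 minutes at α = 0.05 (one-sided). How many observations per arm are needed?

29 per group

For two equal groups, n per group = 2·((z_α + z_β)·σ/δ)².
z_α = 1.645; z_β = 1.282 (power 90%).
n = 2 × (2.927 × 37.7 / 29.1)² = 2 × 14.38 = 28.76
Round up: n = 29 per group.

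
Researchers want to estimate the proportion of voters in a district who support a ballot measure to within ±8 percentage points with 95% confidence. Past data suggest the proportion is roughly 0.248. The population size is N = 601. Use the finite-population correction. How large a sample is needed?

For a proportion with margin E = 0.08 at 95% confidence, z = 1.960.
n = p̂(1−p̂)(z/E)² = 0.248 × 0.752 × (1.960/0.08)² = 111.94 — call this n₀.
Finite-population correction with N = 601: n = n₀ / (1 + (n₀−1)/N) = 111.94 / 1.185 = 94.46
Round up: n = 95.

95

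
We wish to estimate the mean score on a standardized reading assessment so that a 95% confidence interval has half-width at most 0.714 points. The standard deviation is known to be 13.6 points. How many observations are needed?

For a mean, the margin of error is E = z·σ/√n, so n = (zσ/E)².
At 95% confidence, z = 1.960.
n = (1.960 × 13.6 / 0.714)² = 1393.78
Round up: n = 1394.

1394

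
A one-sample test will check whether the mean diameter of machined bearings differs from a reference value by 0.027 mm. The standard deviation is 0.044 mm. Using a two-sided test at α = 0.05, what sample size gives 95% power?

For a one-sample z-test, n = ((z_{α/2} + z_β)·σ/δ)².
z_{α/2} = 1.960 (two-sided α = 0.05); z_β = 1.645 (power 95% → β = 0.05).
n = (3.605 × 0.044 / 0.027)² = 34.51
Round up: n = 35.

35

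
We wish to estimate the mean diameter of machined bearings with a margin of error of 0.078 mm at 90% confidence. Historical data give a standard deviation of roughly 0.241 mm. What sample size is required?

26

For a mean, the margin of error is E = z·σ/√n, so n = (zσ/E)².
At 90% confidence, z = 1.645.
n = (1.645 × 0.241 / 0.078)² = 25.83
Round up: n = 26.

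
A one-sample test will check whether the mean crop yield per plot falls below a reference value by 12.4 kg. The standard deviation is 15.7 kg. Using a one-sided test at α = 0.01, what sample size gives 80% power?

n = 17

For a one-sample z-test, n = ((z_α + z_β)·σ/δ)².
z_α = 2.326 (one-sided α = 0.01); z_β = 0.842 (power 80% → β = 0.2).
n = (3.168 × 15.7 / 12.4)² = 16.09
Round up: n = 17.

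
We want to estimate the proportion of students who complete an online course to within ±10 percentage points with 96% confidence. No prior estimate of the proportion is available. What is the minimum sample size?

106

For a proportion with margin E = 0.1 at 96% confidence, z = 2.054.
With no prior estimate, use p = 0.5, which maximizes p(1−p) at 0.25.
n = 0.25 × (z/E)² = 0.25 × (2.054/0.1)² = 105.47
Round up: n = 106.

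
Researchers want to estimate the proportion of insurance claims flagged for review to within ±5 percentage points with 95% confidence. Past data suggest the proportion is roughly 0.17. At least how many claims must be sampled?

217

For a proportion with margin E = 0.05 at 95% confidence, z = 1.960.
n = p̂(1−p̂)(z/E)² = 0.17 × 0.83 × (1.960/0.05)² = 216.82
Round up: n = 217.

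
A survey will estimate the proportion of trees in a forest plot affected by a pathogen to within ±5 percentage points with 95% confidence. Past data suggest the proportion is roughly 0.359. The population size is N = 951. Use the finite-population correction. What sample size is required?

For a proportion with margin E = 0.05 at 95% confidence, z = 1.960.
n = p̂(1−p̂)(z/E)² = 0.359 × 0.641 × (1.960/0.05)² = 353.61 — call this n₀.
Finite-population correction with N = 951: n = n₀ / (1 + (n₀−1)/N) = 353.61 / 1.371 = 257.92
Round up: n = 258.

n = 258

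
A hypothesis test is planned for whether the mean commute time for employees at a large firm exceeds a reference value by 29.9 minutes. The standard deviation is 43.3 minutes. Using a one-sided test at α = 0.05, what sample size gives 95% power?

For a one-sample z-test, n = ((z_α + z_β)·σ/δ)².
z_α = 1.645 (one-sided α = 0.05); z_β = 1.645 (power 95% → β = 0.05).
n = (3.290 × 43.3 / 29.9)² = 22.70
Round up: n = 23.

n = 23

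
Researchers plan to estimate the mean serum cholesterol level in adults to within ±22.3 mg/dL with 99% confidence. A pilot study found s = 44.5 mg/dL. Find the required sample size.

27

For a mean, the margin of error is E = z·σ/√n, so n = (zσ/E)².
At 99% confidence, z = 2.576.
n = (2.576 × 44.5 / 22.3)² = 26.42
Round up: n = 27.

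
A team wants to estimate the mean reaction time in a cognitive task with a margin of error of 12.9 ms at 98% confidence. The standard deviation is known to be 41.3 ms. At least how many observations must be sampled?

n = 56

For a mean, the margin of error is E = z·σ/√n, so n = (zσ/E)².
At 98% confidence, z = 2.326.
n = (2.326 × 41.3 / 12.9)² = 55.45
Round up: n = 56.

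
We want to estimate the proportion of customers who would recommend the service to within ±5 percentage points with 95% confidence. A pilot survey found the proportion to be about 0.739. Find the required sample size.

For a proportion with margin E = 0.05 at 95% confidence, z = 1.960.
n = p̂(1−p̂)(z/E)² = 0.739 × 0.261 × (1.960/0.05)² = 296.39
Round up: n = 297.

297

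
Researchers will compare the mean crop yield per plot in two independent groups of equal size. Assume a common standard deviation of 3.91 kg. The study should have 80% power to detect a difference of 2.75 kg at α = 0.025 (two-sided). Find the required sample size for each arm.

39 per group

For two equal groups, n per group = 2·((z_{α/2} + z_β)·σ/δ)².
z_{α/2} = 2.241; z_β = 0.842 (power 80%).
n = 2 × (3.083 × 3.91 / 2.75)² = 2 × 19.21 = 38.42
Round up: n = 39 per group.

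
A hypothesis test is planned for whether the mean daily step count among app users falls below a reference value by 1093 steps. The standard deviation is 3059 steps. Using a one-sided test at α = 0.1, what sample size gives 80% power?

For a one-sample z-test, n = ((z_α + z_β)·σ/δ)².
z_α = 1.282 (one-sided α = 0.1); z_β = 0.842 (power 80% → β = 0.2).
n = (2.124 × 3059 / 1093)² = 35.34
Round up: n = 36.

36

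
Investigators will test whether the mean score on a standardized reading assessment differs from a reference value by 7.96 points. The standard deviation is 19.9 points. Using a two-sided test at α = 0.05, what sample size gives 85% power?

For a one-sample z-test, n = ((z_{α/2} + z_β)·σ/δ)².
z_{α/2} = 1.960 (two-sided α = 0.05); z_β = 1.036 (power 85% → β = 0.15).
n = (2.996 × 19.9 / 7.96)² = 56.10
Round up: n = 57.

57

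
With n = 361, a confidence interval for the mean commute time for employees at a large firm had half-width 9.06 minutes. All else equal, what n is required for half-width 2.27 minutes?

5751

Margin of error scales as 1/√n, so n₂ = n₁·(E₁/E₂)².
n₂ = 361 × (9.06/2.27)² = 361 × 15.93 = 5750.73
Round up: n₂ = 5751.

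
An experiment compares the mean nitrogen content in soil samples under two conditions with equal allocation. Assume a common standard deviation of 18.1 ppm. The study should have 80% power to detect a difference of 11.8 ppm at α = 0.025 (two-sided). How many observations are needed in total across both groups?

For two equal groups, n per group = 2·((z_{α/2} + z_β)·σ/δ)².
z_{α/2} = 2.241; z_β = 0.842 (power 80%).
n = 2 × (3.083 × 18.1 / 11.8)² = 2 × 22.36 = 44.72
Round up: n = 45 per group.
Total across both groups: 2 × 45 = 90.

90 total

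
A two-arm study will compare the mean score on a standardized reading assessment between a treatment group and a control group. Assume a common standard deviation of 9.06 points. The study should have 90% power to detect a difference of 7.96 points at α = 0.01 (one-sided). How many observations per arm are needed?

For two equal groups, n per group = 2·((z_α + z_β)·σ/δ)².
z_α = 2.326; z_β = 1.282 (power 90%).
n = 2 × (3.608 × 9.06 / 7.96)² = 2 × 16.86 = 33.72
Round up: n = 34 per group.

34 per group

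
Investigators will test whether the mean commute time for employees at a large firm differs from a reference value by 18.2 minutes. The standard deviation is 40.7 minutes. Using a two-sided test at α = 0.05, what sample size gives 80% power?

40

For a one-sample z-test, n = ((z_{α/2} + z_β)·σ/δ)².
z_{α/2} = 1.960 (two-sided α = 0.05); z_β = 0.842 (power 80% → β = 0.2).
n = (2.802 × 40.7 / 18.2)² = 39.26
Round up: n = 40.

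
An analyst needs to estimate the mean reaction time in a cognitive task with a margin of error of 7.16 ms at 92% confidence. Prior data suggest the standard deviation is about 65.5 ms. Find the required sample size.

For a mean, the margin of error is E = z·σ/√n, so n = (zσ/E)².
At 92% confidence, z = 1.751.
n = (1.751 × 65.5 / 7.16)² = 256.58
Round up: n = 257.

n = 257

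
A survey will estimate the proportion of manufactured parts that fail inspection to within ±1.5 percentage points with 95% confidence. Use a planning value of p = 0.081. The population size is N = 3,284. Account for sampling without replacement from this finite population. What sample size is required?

917

For a proportion with margin E = 0.015 at 95% confidence, z = 1.960.
n = p̂(1−p̂)(z/E)² = 0.081 × 0.919 × (1.960/0.015)² = 1270.95 — call this n₀.
Finite-population correction with N = 3,284: n = n₀ / (1 + (n₀−1)/N) = 1270.95 / 1.387 = 916.33
Round up: n = 917.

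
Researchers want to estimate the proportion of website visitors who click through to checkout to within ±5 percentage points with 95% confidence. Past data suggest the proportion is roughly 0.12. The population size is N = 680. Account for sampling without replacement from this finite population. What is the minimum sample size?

132

For a proportion with margin E = 0.05 at 95% confidence, z = 1.960.
n = p̂(1−p̂)(z/E)² = 0.12 × 0.88 × (1.960/0.05)² = 162.27 — call this n₀.
Finite-population correction with N = 680: n = n₀ / (1 + (n₀−1)/N) = 162.27 / 1.237 = 131.18
Round up: n = 132.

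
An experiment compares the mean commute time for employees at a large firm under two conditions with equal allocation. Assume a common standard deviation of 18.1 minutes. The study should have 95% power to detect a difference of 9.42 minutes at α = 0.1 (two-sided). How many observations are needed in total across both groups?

For two equal groups, n per group = 2·((z_{α/2} + z_β)·σ/δ)².
z_{α/2} = 1.645; z_β = 1.645 (power 95%).
n = 2 × (3.290 × 18.1 / 9.42)² = 2 × 39.96 = 79.92
Round up: n = 80 per group.
Total across both groups: 2 × 80 = 160.

160 total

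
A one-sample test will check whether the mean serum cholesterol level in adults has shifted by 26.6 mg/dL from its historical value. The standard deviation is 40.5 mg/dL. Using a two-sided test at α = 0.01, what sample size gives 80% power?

n = 28

For a one-sample z-test, n = ((z_{α/2} + z_β)·σ/δ)².
z_{α/2} = 2.576 (two-sided α = 0.01); z_β = 0.842 (power 80% → β = 0.2).
n = (3.418 × 40.5 / 26.6)² = 27.08
Round up: n = 28.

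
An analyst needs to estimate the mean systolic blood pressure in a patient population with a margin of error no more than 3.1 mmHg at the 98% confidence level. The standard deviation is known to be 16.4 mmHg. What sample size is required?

152

For a mean, the margin of error is E = z·σ/√n, so n = (zσ/E)².
At 98% confidence, z = 2.326.
n = (2.326 × 16.4 / 3.1)² = 151.42
Round up: n = 152.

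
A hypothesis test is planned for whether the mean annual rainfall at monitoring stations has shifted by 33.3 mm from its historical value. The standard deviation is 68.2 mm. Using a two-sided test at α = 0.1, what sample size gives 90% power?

36

For a one-sample z-test, n = ((z_{α/2} + z_β)·σ/δ)².
z_{α/2} = 1.645 (two-sided α = 0.1); z_β = 1.282 (power 90% → β = 0.1).
n = (2.927 × 68.2 / 33.3)² = 35.94
Round up: n = 36.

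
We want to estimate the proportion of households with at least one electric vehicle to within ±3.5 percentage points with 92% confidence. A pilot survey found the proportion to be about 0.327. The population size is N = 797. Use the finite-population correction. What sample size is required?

n = 326

For a proportion with margin E = 0.035 at 92% confidence, z = 1.751.
n = p̂(1−p̂)(z/E)² = 0.327 × 0.673 × (1.751/0.035)² = 550.81 — call this n₀.
Finite-population correction with N = 797: n = n₀ / (1 + (n₀−1)/N) = 550.81 / 1.69 = 325.92
Round up: n = 326.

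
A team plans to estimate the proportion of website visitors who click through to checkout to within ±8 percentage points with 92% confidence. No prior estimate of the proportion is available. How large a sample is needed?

For a proportion with margin E = 0.08 at 92% confidence, z = 1.751.
With no prior estimate, use p = 0.5, which maximizes p(1−p) at 0.25.
n = 0.25 × (z/E)² = 0.25 × (1.751/0.08)² = 119.77
Round up: n = 120.

120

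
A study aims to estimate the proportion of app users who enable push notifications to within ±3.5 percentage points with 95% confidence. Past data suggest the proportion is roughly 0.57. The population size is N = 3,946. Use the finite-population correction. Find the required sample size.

n = 644

For a proportion with margin E = 0.035 at 95% confidence, z = 1.960.
n = p̂(1−p̂)(z/E)² = 0.57 × 0.43 × (1.960/0.035)² = 768.63 — call this n₀.
Finite-population correction with N = 3,946: n = n₀ / (1 + (n₀−1)/N) = 768.63 / 1.195 = 643.21
Round up: n = 644.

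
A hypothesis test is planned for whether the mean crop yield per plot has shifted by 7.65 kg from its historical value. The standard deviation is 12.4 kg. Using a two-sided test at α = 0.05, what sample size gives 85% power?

For a one-sample z-test, n = ((z_{α/2} + z_β)·σ/δ)².
z_{α/2} = 1.960 (two-sided α = 0.05); z_β = 1.036 (power 85% → β = 0.15).
n = (2.996 × 12.4 / 7.65)² = 23.58
Round up: n = 24.

n = 24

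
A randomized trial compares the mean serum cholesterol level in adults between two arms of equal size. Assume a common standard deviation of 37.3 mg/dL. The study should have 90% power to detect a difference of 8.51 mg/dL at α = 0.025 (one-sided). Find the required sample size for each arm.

For two equal groups, n per group = 2·((z_α + z_β)·σ/δ)².
z_α = 1.960; z_β = 1.282 (power 90%).
n = 2 × (3.242 × 37.3 / 8.51)² = 2 × 201.92 = 403.84
Round up: n = 404 per group.

404 per group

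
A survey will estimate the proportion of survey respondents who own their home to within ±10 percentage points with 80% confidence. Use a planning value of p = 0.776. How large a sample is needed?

n = 29

For a proportion with margin E = 0.1 at 80% confidence, z = 1.282.
n = p̂(1−p̂)(z/E)² = 0.776 × 0.224 × (1.282/0.1)² = 28.57
Round up: n = 29.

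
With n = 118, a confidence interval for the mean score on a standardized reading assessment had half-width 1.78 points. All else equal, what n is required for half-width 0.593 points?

Margin of error scales as 1/√n, so n₂ = n₁·(E₁/E₂)².
n₂ = 118 × (1.78/0.593)² = 118 × 9.01 = 1063.18
Round up: n₂ = 1064.

1064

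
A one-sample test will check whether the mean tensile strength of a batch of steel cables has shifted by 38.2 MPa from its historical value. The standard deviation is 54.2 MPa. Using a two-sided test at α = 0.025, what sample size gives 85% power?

For a one-sample z-test, n = ((z_{α/2} + z_β)·σ/δ)².
z_{α/2} = 2.241 (two-sided α = 0.025); z_β = 1.036 (power 85% → β = 0.15).
n = (3.277 × 54.2 / 38.2)² = 21.62
Round up: n = 22.

22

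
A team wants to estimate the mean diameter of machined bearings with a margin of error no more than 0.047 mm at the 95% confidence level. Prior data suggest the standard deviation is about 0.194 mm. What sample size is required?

For a mean, the margin of error is E = z·σ/√n, so n = (zσ/E)².
At 95% confidence, z = 1.960.
n = (1.960 × 0.194 / 0.047)² = 65.45
Round up: n = 66.

n = 66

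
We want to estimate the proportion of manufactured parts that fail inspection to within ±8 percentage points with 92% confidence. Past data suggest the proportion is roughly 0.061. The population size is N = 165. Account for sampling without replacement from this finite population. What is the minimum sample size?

For a proportion with margin E = 0.08 at 92% confidence, z = 1.751.
n = p̂(1−p̂)(z/E)² = 0.061 × 0.939 × (1.751/0.08)² = 27.44 — call this n₀.
Finite-population correction with N = 165: n = n₀ / (1 + (n₀−1)/N) = 27.44 / 1.16 = 23.66
Round up: n = 24.

n = 24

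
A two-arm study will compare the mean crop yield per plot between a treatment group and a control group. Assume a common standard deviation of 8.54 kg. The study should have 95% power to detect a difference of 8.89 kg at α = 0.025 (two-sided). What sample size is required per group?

28 per group

For two equal groups, n per group = 2·((z_{α/2} + z_β)·σ/δ)².
z_{α/2} = 2.241; z_β = 1.645 (power 95%).
n = 2 × (3.886 × 8.54 / 8.89)² = 2 × 13.94 = 27.88
Round up: n = 28 per group.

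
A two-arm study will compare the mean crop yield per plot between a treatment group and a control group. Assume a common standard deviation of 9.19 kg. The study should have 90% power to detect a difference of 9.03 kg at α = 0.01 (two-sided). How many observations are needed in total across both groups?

For two equal groups, n per group = 2·((z_{α/2} + z_β)·σ/δ)².
z_{α/2} = 2.576; z_β = 1.282 (power 90%).
n = 2 × (3.858 × 9.19 / 9.03)² = 2 × 15.42 = 30.84
Round up: n = 31 per group.
Total across both groups: 2 × 31 = 62.

62 total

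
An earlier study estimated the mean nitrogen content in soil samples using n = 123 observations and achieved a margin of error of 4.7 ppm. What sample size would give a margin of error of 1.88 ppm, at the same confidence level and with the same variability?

Margin of error scales as 1/√n, so n₂ = n₁·(E₁/E₂)².
n₂ = 123 × (4.7/1.88)² = 123 × 6.25 = 768.75
Round up: n₂ = 769.

769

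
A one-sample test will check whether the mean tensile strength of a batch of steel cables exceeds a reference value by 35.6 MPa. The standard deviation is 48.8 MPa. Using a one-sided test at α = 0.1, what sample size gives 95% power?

n = 17

For a one-sample z-test, n = ((z_α + z_β)·σ/δ)².
z_α = 1.282 (one-sided α = 0.1); z_β = 1.645 (power 95% → β = 0.05).
n = (2.927 × 48.8 / 35.6)² = 16.10
Round up: n = 17.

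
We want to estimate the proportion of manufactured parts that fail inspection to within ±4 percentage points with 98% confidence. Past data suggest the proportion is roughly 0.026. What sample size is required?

n = 86

For a proportion with margin E = 0.04 at 98% confidence, z = 2.326.
n = p̂(1−p̂)(z/E)² = 0.026 × 0.974 × (2.326/0.04)² = 85.63
Round up: n = 86.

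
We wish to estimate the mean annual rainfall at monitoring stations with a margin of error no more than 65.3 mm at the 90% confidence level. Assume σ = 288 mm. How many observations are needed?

n = 53

For a mean, the margin of error is E = z·σ/√n, so n = (zσ/E)².
At 90% confidence, z = 1.645.
n = (1.645 × 288 / 65.3)² = 52.64
Round up: n = 53.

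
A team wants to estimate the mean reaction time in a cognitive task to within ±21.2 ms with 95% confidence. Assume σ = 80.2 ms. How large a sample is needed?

For a mean, the margin of error is E = z·σ/√n, so n = (zσ/E)².
At 95% confidence, z = 1.960.
n = (1.960 × 80.2 / 21.2)² = 54.98
Round up: n = 55.

55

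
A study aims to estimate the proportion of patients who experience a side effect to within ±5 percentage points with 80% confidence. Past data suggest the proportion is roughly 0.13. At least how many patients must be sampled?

For a proportion with margin E = 0.05 at 80% confidence, z = 1.282.
n = p̂(1−p̂)(z/E)² = 0.13 × 0.87 × (1.282/0.05)² = 74.35
Round up: n = 75.

n = 75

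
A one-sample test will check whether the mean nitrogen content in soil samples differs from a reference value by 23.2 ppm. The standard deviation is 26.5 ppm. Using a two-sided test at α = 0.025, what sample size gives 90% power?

17

For a one-sample z-test, n = ((z_{α/2} + z_β)·σ/δ)².
z_{α/2} = 2.241 (two-sided α = 0.025); z_β = 1.282 (power 90% → β = 0.1).
n = (3.523 × 26.5 / 23.2)² = 16.19
Round up: n = 17.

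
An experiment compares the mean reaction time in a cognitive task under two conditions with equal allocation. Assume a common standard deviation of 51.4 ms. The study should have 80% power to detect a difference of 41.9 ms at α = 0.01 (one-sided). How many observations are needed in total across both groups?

For two equal groups, n per group = 2·((z_α + z_β)·σ/δ)².
z_α = 2.326; z_β = 0.842 (power 80%).
n = 2 × (3.168 × 51.4 / 41.9)² = 2 × 15.10 = 30.20
Round up: n = 31 per group.
Total across both groups: 2 × 31 = 62.

62 total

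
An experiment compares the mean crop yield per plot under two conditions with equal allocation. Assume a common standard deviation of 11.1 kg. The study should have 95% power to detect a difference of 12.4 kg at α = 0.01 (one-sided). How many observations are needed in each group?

26 per group

For two equal groups, n per group = 2·((z_α + z_β)·σ/δ)².
z_α = 2.326; z_β = 1.645 (power 95%).
n = 2 × (3.971 × 11.1 / 12.4)² = 2 × 12.64 = 25.28
Round up: n = 26 per group.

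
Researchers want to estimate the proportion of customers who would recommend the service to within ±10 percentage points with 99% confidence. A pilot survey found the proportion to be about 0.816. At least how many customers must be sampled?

n = 100

For a proportion with margin E = 0.1 at 99% confidence, z = 2.576.
n = p̂(1−p̂)(z/E)² = 0.816 × 0.184 × (2.576/0.1)² = 99.63
Round up: n = 100.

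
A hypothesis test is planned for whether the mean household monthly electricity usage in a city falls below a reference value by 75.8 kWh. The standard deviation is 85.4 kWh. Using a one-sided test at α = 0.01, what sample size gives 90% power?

17

For a one-sample z-test, n = ((z_α + z_β)·σ/δ)².
z_α = 2.326 (one-sided α = 0.01); z_β = 1.282 (power 90% → β = 0.1).
n = (3.608 × 85.4 / 75.8)² = 16.52
Round up: n = 17.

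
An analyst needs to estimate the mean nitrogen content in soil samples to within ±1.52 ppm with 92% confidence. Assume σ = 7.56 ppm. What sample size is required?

For a mean, the margin of error is E = z·σ/√n, so n = (zσ/E)².
At 92% confidence, z = 1.751.
n = (1.751 × 7.56 / 1.52)² = 75.85
Round up: n = 76.

76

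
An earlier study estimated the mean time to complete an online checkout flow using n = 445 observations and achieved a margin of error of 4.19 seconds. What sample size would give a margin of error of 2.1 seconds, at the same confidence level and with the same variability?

n = 1772

Margin of error scales as 1/√n, so n₂ = n₁·(E₁/E₂)².
n₂ = 445 × (4.19/2.1)² = 445 × 3.981 = 1771.54
Round up: n₂ = 1772.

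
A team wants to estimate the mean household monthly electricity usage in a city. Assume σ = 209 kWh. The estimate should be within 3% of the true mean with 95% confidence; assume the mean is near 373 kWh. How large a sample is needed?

For a mean, the margin of error is E = z·σ/√n, so n = (zσ/E)².
At 95% confidence, z = 1.960.
E = 3% of 373 = 11.19 kWh.
n = (1.960 × 209 / 11.19)² = 1340.12
Round up: n = 1341.

1341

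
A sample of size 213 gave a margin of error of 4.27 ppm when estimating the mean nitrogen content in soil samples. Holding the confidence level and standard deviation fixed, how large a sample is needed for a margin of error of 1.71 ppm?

1329

Margin of error scales as 1/√n, so n₂ = n₁·(E₁/E₂)².
n₂ = 213 × (4.27/1.71)² = 213 × 6.235 = 1328.06
Round up: n₂ = 1329.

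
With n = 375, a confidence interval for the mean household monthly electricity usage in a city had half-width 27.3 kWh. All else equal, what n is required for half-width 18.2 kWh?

Margin of error scales as 1/√n, so n₂ = n₁·(E₁/E₂)².
n₂ = 375 × (27.3/18.2)² = 375 × 2.25 = 843.75
Round up: n₂ = 844.

844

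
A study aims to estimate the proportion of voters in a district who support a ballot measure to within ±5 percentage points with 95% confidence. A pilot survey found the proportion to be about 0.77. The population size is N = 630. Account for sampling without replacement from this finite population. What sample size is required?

For a proportion with margin E = 0.05 at 95% confidence, z = 1.960.
n = p̂(1−p̂)(z/E)² = 0.77 × 0.23 × (1.960/0.05)² = 272.14 — call this n₀.
Finite-population correction with N = 630: n = n₀ / (1 + (n₀−1)/N) = 272.14 / 1.43 = 190.31
Round up: n = 191.

191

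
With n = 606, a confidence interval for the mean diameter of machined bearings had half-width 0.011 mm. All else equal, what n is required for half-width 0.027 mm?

n = 101

Margin of error scales as 1/√n, so n₂ = n₁·(E₁/E₂)².
n₂ = 606 × (0.011/0.027)² = 606 × 0.166 = 100.60
Round up: n₂ = 101.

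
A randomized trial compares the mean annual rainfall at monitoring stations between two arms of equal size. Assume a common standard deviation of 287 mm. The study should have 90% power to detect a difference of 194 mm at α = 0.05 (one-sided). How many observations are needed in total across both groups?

For two equal groups, n per group = 2·((z_α + z_β)·σ/δ)².
z_α = 1.645; z_β = 1.282 (power 90%).
n = 2 × (2.927 × 287 / 194)² = 2 × 18.75 = 37.50
Round up: n = 38 per group.
Total across both groups: 2 × 38 = 76.

76 total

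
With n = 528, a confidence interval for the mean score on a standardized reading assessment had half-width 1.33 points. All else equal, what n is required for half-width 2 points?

Margin of error scales as 1/√n, so n₂ = n₁·(E₁/E₂)².
n₂ = 528 × (1.33/2)² = 528 × 0.4422 = 233.48
Round up: n₂ = 234.

234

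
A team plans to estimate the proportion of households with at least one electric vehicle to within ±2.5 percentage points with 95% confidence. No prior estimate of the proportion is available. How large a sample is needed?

For a proportion with margin E = 0.025 at 95% confidence, z = 1.960.
With no prior estimate, use p = 0.5, which maximizes p(1−p) at 0.25.
n = 0.25 × (z/E)² = 0.25 × (1.960/0.025)² = 1536.64
Round up: n = 1537.

1537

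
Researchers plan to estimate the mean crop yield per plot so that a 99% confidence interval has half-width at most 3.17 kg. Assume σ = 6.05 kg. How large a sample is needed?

25

For a mean, the margin of error is E = z·σ/√n, so n = (zσ/E)².
At 99% confidence, z = 2.576.
n = (2.576 × 6.05 / 3.17)² = 24.17
Round up: n = 25.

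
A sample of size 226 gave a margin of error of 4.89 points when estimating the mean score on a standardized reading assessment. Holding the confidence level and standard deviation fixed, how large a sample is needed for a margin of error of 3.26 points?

Margin of error scales as 1/√n, so n₂ = n₁·(E₁/E₂)².
n₂ = 226 × (4.89/3.26)² = 226 × 2.25 = 508.50
Round up: n₂ = 509.

n = 509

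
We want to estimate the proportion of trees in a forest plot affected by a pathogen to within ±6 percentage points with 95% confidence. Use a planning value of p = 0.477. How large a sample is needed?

For a proportion with margin E = 0.06 at 95% confidence, z = 1.960.
n = p̂(1−p̂)(z/E)² = 0.477 × 0.523 × (1.960/0.06)² = 266.21
Round up: n = 267.

267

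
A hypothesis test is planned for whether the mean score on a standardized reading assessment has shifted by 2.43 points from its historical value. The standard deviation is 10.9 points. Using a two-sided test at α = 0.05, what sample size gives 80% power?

For a one-sample z-test, n = ((z_{α/2} + z_β)·σ/δ)².
z_{α/2} = 1.960 (two-sided α = 0.05); z_β = 0.842 (power 80% → β = 0.2).
n = (2.802 × 10.9 / 2.43)² = 157.97
Round up: n = 158.

n = 158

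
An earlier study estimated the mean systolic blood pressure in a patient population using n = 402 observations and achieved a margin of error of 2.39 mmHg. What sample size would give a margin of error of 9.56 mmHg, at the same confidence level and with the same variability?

26

Margin of error scales as 1/√n, so n₂ = n₁·(E₁/E₂)².
n₂ = 402 × (2.39/9.56)² = 402 × 0.0625 = 25.12
Round up: n₂ = 26.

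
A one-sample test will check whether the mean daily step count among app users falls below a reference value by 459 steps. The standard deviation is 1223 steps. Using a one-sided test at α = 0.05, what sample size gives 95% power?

n = 77

For a one-sample z-test, n = ((z_α + z_β)·σ/δ)².
z_α = 1.645 (one-sided α = 0.05); z_β = 1.645 (power 95% → β = 0.05).
n = (3.290 × 1223 / 459)² = 76.85
Round up: n = 77.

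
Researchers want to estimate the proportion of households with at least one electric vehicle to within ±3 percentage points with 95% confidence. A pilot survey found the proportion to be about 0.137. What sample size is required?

505

For a proportion with margin E = 0.03 at 95% confidence, z = 1.960.
n = p̂(1−p̂)(z/E)² = 0.137 × 0.863 × (1.960/0.03)² = 504.66
Round up: n = 505.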